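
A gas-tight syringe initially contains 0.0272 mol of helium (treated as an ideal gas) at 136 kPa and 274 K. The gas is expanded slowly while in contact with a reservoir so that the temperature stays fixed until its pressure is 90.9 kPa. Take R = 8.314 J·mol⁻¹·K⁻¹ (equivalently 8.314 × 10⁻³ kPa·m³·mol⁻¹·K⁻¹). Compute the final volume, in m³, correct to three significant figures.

From PV = nRT: V₁ = nRT₁/P₁ = 0.0004556 m³.
Isothermal, so P V is constant: T₂ = T₁; V₂ = V₁·(P₁/P₂) = 0.0006817 m³.

V₂ ≈ 0.000682 m³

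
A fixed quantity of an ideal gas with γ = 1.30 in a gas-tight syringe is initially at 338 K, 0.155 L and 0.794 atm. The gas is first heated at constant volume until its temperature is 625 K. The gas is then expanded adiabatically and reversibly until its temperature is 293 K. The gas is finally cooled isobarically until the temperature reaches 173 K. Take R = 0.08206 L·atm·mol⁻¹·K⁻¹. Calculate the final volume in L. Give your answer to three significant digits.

V constant ⇒ P ∝ T: V₂ = V₁; P₂ = P₁·(T₂/T₁) = 1.468 atm.
Adiabatic (γ = 1.30), T V^(γ−1) and P V^γ constant: P₃ = P₂·(T₃/T₂)^(γ/(γ−1)) = 0.05509 atm; V₃ = V₂·(T₂/T₃)^(1/(γ−1)) = 1.937 L.
P constant ⇒ V ∝ T: P₄ = P₃; V₄ = V₃·(T₄/T₃) = 1.143 L.

V₄ ≈ 1.14 L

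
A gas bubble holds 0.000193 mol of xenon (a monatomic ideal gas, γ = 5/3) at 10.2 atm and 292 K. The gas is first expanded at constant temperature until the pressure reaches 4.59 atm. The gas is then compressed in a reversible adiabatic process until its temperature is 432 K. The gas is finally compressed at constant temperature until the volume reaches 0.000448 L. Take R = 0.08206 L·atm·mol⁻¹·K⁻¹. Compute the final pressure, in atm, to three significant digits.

From PV = nRT: V₁ = nRT₁/P₁ = 0.0004534 L.
T constant ⇒ Boyle's law P V = const: T₂ = T₁; V₂ = V₁·(P₁/P₂) = 0.001008 L.
Reversible adiabatic, γ = 5/3: P₃ = P₂·(T₃/T₂)^(γ/(γ−1)) = 12.22 atm; V₃ = V₂·(T₂/T₃)^(1/(γ−1)) = 0.0005599 L.
T constant ⇒ Boyle's law P V = const: T₄ = T₃; P₄ = P₃·(V₃/V₄) = 15.27 atm.

P₄ ≈ 15.3 atm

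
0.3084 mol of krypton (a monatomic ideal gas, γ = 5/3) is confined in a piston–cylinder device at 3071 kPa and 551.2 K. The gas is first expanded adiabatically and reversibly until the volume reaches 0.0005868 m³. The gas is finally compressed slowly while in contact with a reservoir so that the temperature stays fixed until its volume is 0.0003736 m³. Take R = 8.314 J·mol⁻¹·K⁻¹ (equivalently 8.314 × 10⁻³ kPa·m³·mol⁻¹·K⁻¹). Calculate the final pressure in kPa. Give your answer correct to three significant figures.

From PV = nRT: V₁ = nRT₁/P₁ = 0.0004602 m³.
Adiabatic (γ = 5/3), T V^(γ−1) and P V^γ constant: T₂ = T₁·(V₁/V₂)^(γ−1) = 468.8 K; P₂ = P₁·(V₁/V₂)^γ = 2048 kPa.
T constant ⇒ Boyle's law P V = const: T₃ = T₂; P₃ = P₂·(V₂/V₃) = 3217 kPa.

P₃ ≈ 3.22e+03 kPa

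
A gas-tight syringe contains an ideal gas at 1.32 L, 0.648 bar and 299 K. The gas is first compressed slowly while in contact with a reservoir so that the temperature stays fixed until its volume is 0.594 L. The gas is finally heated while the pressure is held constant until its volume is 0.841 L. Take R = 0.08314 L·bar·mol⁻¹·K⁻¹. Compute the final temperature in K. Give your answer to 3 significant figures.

T₃ ≈ 423 K

Isothermal, so P V is constant: T₂ = T₁; P₂ = P₁·(V₁/V₂) = 1.440 bar.
Isobaric, so V/T is constant: P₃ = P₂; T₃ = T₂·(V₃/V₂) = 423.3 K.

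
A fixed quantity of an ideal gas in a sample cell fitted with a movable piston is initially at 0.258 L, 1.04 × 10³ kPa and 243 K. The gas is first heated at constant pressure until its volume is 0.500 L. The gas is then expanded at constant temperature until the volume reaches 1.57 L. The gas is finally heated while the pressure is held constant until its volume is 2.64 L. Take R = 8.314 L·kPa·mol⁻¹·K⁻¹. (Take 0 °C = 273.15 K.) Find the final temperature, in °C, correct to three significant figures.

T₄ ≈ 519 °C

Isobaric, so V/T is constant: P₂ = P₁; T₂ = T₁·(V₂/V₁) = 470.9 K.
T constant ⇒ Boyle's law P V = const: T₃ = T₂; P₃ = P₂·(V₂/V₃) = 331.2 kPa.
Isobaric, so V/T is constant: P₄ = P₃; T₄ = T₃·(V₄/V₃) = 791.9 K.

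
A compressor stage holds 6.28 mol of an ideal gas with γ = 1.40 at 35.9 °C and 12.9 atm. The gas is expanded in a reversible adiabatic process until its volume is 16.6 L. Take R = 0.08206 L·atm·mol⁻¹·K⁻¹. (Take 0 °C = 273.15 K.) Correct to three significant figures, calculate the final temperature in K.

Convert: T₁ = 309.0 K.
From PV = nRT: V₁ = nRT₁/P₁ = 12.35 L.
Adiabatic (γ = 1.40), T V^(γ−1) and P V^γ constant: T₂ = T₁·(V₁/V₂)^(γ−1) = 274.5 K; P₂ = P₁·(V₁/V₂)^γ = 8.523 atm.

T₂ ≈ 275 K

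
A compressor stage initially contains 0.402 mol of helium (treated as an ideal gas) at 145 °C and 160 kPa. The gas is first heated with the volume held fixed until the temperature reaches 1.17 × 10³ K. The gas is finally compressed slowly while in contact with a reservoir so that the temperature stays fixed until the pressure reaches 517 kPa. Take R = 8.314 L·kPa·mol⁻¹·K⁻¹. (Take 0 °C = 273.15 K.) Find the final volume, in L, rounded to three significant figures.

Convert: T₁ = 418.1 K.
From PV = nRT: V₁ = nRT₁/P₁ = 8.735 L.
Isochoric, so P/T is constant: V₂ = V₁; P₂ = P₁·(T₂/T₁) = 447.7 kPa.
Isothermal, so P V is constant: T₃ = T₂; V₃ = V₂·(P₂/P₃) = 7.564 L.

V₃ ≈ 7.56 L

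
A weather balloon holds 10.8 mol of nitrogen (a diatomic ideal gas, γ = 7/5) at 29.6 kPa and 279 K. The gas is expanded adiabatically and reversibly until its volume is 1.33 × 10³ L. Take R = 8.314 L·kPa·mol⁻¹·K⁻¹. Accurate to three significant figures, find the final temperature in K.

T₂ ≈ 233 K

From PV = nRT: V₁ = nRT₁/P₁ = 846.3 L.
Adiabatic (γ = 7/5), T V^(γ−1) and P V^γ constant: T₂ = T₁·(V₁/V₂)^(γ−1) = 232.9 K; P₂ = P₁·(V₁/V₂)^γ = 15.72 kPa.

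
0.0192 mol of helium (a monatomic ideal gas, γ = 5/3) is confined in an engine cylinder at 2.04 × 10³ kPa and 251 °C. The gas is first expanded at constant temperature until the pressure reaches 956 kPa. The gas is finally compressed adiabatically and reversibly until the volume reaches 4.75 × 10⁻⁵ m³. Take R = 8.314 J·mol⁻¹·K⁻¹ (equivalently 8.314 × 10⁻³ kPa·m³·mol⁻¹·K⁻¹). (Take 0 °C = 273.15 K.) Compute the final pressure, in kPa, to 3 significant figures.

P₃ ≈ 2.65e+03 kPa

Convert: T₁ = 524.1 K.
From PV = nRT: V₁ = nRT₁/P₁ = 4.101e-05 m³.
T constant ⇒ Boyle's law P V = const: T₂ = T₁; V₂ = V₁·(P₁/P₂) = 8.752e-05 m³.
Adiabatic (γ = 5/3), T V^(γ−1) and P V^γ constant: T₃ = T₂·(V₂/V₃)^(γ−1) = 787.8 K; P₃ = P₂·(V₂/V₃)^γ = 2647 kPa.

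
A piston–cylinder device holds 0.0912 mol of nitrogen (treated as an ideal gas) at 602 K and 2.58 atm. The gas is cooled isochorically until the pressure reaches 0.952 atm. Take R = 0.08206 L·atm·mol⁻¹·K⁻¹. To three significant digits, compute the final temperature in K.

T₂ ≈ 222 K

From PV = nRT: V₁ = nRT₁/P₁ = 1.746 L.
V constant ⇒ P ∝ T: V₂ = V₁; T₂ = T₁·(P₂/P₁) = 222.1 K.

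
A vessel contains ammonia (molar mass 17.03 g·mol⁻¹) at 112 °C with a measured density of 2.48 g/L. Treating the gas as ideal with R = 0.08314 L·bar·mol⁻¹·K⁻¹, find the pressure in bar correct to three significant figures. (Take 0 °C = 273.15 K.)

P ≈ 4.66 bar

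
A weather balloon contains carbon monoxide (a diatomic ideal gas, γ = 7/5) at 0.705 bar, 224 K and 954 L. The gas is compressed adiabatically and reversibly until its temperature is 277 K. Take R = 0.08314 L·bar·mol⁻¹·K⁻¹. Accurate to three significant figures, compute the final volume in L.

V₂ ≈ 561 L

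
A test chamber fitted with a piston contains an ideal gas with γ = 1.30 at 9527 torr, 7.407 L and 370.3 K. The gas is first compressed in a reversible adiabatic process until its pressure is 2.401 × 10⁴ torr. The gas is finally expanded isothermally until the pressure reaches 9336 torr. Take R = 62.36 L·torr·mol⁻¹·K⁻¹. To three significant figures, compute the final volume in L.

V₃ ≈ 9.36 L

Reversible adiabatic, γ = 1.30: T₂ = T₁·(P₂/P₁)^((γ−1)/γ) = 458.3 K; V₂ = V₁·(P₁/P₂)^(1/γ) = 3.638 L.
Isothermal, so P V is constant: T₃ = T₂; V₃ = V₂·(P₂/P₃) = 9.356 L.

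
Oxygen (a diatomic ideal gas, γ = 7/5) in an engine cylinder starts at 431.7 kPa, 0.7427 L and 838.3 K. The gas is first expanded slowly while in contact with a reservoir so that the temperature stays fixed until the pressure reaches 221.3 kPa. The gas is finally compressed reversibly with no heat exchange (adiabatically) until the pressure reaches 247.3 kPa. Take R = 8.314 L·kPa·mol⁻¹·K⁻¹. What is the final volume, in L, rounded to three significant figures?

T constant ⇒ Boyle's law P V = const: T₂ = T₁; V₂ = V₁·(P₁/P₂) = 1.449 L.
Reversible adiabatic, γ = 7/5: T₃ = T₂·(P₃/P₂)^((γ−1)/γ) = 865.3 K; V₃ = V₂·(P₂/P₃)^(1/γ) = 1.338 L.

V₃ ≈ 1.34 L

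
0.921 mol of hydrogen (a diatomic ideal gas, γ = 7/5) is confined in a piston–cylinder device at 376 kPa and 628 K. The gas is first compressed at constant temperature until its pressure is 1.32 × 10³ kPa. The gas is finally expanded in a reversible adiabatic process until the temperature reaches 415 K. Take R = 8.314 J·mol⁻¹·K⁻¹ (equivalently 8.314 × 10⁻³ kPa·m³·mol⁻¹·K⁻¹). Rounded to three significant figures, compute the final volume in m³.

V₃ ≈ 0.0103 m³

From PV = nRT: V₁ = nRT₁/P₁ = 0.01279 m³.
Isothermal, so P V is constant: T₂ = T₁; V₂ = V₁·(P₁/P₂) = 0.003643 m³.
Reversible adiabatic, γ = 7/5: P₃ = P₂·(T₃/T₂)^(γ/(γ−1)) = 309.7 kPa; V₃ = V₂·(T₂/T₃)^(1/(γ−1)) = 0.01026 m³.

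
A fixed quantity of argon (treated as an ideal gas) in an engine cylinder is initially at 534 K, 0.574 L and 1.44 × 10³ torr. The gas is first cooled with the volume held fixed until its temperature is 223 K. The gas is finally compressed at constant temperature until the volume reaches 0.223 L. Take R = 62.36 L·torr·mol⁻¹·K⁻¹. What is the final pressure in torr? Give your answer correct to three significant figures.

P₃ ≈ 1.55e+03 torr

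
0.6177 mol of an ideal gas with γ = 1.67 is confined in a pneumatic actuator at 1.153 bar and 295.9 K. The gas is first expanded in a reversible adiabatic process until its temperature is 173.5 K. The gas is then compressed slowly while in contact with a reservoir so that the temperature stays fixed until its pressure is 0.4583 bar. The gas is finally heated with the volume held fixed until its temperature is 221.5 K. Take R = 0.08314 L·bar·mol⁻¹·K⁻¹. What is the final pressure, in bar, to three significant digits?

P₄ ≈ 0.585 bar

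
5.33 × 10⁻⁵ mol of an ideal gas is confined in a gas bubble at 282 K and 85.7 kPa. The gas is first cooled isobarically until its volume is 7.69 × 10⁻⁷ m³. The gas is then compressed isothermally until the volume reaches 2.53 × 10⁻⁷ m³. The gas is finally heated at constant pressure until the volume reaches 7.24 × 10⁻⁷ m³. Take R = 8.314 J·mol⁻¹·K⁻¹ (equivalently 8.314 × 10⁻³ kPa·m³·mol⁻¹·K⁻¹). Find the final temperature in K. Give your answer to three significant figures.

From PV = nRT: V₁ = nRT₁/P₁ = 1.458e-06 m³.
Isobaric, so V/T is constant: P₂ = P₁; T₂ = T₁·(V₂/V₁) = 148.7 K.
T constant ⇒ Boyle's law P V = const: T₃ = T₂; P₃ = P₂·(V₂/V₃) = 260.5 kPa.
P constant ⇒ V ∝ T: P₄ = P₃; T₄ = T₃·(V₄/V₃) = 425.6 K.

T₄ ≈ 426 K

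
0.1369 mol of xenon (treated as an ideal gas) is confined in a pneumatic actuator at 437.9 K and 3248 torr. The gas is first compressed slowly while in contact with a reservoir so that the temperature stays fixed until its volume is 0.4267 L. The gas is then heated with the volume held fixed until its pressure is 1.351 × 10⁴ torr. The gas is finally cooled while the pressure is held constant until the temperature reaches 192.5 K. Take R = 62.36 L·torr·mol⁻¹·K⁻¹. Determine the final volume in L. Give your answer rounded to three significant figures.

V₄ ≈ 0.122 L

From PV = nRT: V₁ = nRT₁/P₁ = 1.151 L.
T constant ⇒ Boyle's law P V = const: T₂ = T₁; P₂ = P₁·(V₁/V₂) = 8761 torr.
Isochoric, so P/T is constant: V₃ = V₂; T₃ = T₂·(P₃/P₂) = 675.3 K.
P constant ⇒ V ∝ T: P₄ = P₃; V₄ = V₃·(T₄/T₃) = 0.1216 L.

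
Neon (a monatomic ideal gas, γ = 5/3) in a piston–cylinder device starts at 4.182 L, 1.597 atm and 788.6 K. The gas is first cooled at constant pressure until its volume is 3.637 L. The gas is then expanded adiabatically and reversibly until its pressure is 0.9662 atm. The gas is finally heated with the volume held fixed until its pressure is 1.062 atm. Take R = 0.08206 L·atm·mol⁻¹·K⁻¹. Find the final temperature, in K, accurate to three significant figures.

T₄ ≈ 617 K

Isobaric, so V/T is constant: P₂ = P₁; T₂ = T₁·(V₂/V₁) = 685.8 K.
Adiabatic (γ = 5/3), T V^(γ−1) and P V^γ constant: T₃ = T₂·(P₃/P₂)^((γ−1)/γ) = 560.9 K; V₃ = V₂·(P₂/P₃)^(1/γ) = 4.917 L.
Isochoric, so P/T is constant: V₄ = V₃; T₄ = T₃·(P₄/P₃) = 616.6 K.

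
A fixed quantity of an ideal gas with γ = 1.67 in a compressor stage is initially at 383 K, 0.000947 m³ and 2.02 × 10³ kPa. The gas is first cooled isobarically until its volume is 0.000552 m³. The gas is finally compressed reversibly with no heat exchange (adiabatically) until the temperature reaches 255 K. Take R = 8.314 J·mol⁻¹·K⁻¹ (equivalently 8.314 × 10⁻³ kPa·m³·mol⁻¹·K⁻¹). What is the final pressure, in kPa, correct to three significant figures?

P₃ ≈ 2.81e+03 kPa

Isobaric, so V/T is constant: P₂ = P₁; T₂ = T₁·(V₂/V₁) = 223.2 K.
Reversible adiabatic, γ = 1.67: P₃ = P₂·(T₃/T₂)^(γ/(γ−1)) = 2814 kPa; V₃ = V₂·(T₂/T₃)^(1/(γ−1)) = 0.0004526 m³.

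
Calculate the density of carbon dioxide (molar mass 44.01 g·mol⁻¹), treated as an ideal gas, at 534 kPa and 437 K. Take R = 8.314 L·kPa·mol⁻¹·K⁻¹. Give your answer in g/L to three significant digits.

ρ ≈ 6.47 g/L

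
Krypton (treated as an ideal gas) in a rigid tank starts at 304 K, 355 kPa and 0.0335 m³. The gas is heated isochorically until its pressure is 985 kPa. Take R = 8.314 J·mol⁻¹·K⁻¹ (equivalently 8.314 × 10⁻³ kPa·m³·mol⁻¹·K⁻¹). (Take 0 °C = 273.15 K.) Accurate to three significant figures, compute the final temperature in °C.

T₂ ≈ 570 °C

Isochoric, so P/T is constant: V₂ = V₁; T₂ = T₁·(P₂/P₁) = 843.5 K.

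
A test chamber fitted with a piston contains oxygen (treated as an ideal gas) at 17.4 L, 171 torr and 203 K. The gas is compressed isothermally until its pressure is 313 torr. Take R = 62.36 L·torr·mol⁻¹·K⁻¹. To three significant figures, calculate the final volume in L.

Isothermal, so P V is constant: T₂ = T₁; V₂ = V₁·(P₁/P₂) = 9.506 L.

V₂ ≈ 9.51 L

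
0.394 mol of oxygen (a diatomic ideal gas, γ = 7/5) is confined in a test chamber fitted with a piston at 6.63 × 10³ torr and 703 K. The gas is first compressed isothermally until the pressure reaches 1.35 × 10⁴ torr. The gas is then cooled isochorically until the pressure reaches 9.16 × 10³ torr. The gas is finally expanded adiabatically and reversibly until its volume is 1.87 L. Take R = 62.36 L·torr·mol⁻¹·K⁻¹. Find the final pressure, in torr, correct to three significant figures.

From PV = nRT: V₁ = nRT₁/P₁ = 2.605 L.
Isothermal, so P V is constant: T₂ = T₁; V₂ = V₁·(P₁/P₂) = 1.279 L.
Isochoric, so P/T is constant: V₃ = V₂; T₃ = T₂·(P₃/P₂) = 477.0 K.
Reversible adiabatic, γ = 7/5: T₄ = T₃·(V₃/V₄)^(γ−1) = 409.8 K; P₄ = P₃·(V₃/V₄)^γ = 5385 torr.

P₄ ≈ 5.38e+03 torr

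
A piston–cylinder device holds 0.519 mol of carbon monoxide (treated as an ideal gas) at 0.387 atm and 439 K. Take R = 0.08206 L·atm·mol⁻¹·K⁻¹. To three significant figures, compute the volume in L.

V ≈ 48.3 L

PV = nRT ⇒ V = nRT/P = (0.519 × 0.08206 × 439) / 0.387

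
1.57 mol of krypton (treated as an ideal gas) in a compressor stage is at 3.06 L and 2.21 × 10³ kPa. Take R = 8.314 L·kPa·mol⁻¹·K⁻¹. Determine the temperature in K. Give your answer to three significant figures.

T ≈ 518 K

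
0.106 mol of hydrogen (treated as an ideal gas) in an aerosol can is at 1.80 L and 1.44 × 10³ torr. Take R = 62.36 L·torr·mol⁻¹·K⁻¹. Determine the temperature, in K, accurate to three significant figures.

PV = nRT ⇒ T = PV/(nR) = (1.44e+03 × 1.80) / (0.106 × 62.36)

T ≈ 392 K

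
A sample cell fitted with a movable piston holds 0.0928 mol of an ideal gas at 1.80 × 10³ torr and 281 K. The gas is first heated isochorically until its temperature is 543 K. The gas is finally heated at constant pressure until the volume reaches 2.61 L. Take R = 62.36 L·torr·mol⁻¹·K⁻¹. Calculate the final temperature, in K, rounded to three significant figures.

T₃ ≈ 1.57e+03 K

From PV = nRT: V₁ = nRT₁/P₁ = 0.9034 L.
Isochoric, so P/T is constant: V₂ = V₁; P₂ = P₁·(T₂/T₁) = 3478 torr.
Isobaric, so V/T is constant: P₃ = P₂; T₃ = T₂·(V₃/V₂) = 1569 K.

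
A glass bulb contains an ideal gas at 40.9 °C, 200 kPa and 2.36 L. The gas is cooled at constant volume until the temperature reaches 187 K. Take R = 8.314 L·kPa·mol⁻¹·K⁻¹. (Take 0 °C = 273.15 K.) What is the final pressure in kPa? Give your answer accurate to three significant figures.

P₂ ≈ 119 kPa

Convert: T₁ = 314.0 K.
Isochoric, so P/T is constant: V₂ = V₁; P₂ = P₁·(T₂/T₁) = 119.1 kPa.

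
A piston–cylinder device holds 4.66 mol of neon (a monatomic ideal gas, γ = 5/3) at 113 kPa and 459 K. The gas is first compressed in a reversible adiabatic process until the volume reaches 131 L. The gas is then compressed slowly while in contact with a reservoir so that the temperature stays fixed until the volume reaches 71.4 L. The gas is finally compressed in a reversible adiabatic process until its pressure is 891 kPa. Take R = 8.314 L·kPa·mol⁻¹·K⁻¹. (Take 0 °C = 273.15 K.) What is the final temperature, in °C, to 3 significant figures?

From PV = nRT: V₁ = nRT₁/P₁ = 157.4 L.
Adiabatic (γ = 5/3), T V^(γ−1) and P V^γ constant: T₂ = T₁·(V₁/V₂)^(γ−1) = 518.7 K; P₂ = P₁·(V₁/V₂)^γ = 153.4 kPa.
T constant ⇒ Boyle's law P V = const: T₃ = T₂; P₃ = P₂·(V₂/V₃) = 281.5 kPa.
Reversible adiabatic, γ = 5/3: T₄ = T₃·(P₄/P₃)^((γ−1)/γ) = 822.4 K; V₄ = V₃·(P₃/P₄)^(1/γ) = 35.76 L.

T₄ ≈ 549 °C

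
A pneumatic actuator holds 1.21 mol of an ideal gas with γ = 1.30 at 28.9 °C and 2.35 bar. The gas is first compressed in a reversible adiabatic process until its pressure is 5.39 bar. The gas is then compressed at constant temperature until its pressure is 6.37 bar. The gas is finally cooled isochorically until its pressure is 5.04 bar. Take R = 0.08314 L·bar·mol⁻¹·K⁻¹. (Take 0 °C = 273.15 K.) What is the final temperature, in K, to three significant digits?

T₄ ≈ 289 K

Convert: T₁ = 302.0 K.
From PV = nRT: V₁ = nRT₁/P₁ = 12.93 L.
Reversible adiabatic, γ = 1.30: T₂ = T₁·(P₂/P₁)^((γ−1)/γ) = 365.8 K; V₂ = V₁·(P₁/P₂)^(1/γ) = 6.828 L.
Isothermal, so P V is constant: T₃ = T₂; V₃ = V₂·(P₂/P₃) = 5.777 L.
V constant ⇒ P ∝ T: V₄ = V₃; T₄ = T₃·(P₄/P₃) = 289.4 K.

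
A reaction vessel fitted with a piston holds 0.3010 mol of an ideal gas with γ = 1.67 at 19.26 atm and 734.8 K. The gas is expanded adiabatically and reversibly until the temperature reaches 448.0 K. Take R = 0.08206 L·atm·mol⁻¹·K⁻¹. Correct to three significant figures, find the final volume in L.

V₂ ≈ 1.97 L

From PV = nRT: V₁ = nRT₁/P₁ = 0.9423 L.
Adiabatic (γ = 1.67), T V^(γ−1) and P V^γ constant: P₂ = P₁·(T₂/T₁)^(γ/(γ−1)) = 5.611 atm; V₂ = V₁·(T₁/T₂)^(1/(γ−1)) = 1.972 L.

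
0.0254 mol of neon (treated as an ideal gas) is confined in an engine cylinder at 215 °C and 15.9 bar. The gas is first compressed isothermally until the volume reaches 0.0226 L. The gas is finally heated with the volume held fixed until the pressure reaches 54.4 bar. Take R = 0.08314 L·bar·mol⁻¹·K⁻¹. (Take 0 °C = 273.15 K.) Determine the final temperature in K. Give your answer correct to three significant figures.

T₃ ≈ 582 K

Convert: T₁ = 488.1 K.
From PV = nRT: V₁ = nRT₁/P₁ = 0.06483 L.
T constant ⇒ Boyle's law P V = const: T₂ = T₁; P₂ = P₁·(V₁/V₂) = 45.61 bar.
Isochoric, so P/T is constant: V₃ = V₂; T₃ = T₂·(P₃/P₂) = 582.2 K.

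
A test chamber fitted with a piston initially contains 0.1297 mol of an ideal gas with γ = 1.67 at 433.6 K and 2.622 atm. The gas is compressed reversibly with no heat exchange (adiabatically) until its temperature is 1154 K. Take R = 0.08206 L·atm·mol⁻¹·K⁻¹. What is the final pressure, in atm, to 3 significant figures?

P₂ ≈ 30.1 atm

From PV = nRT: V₁ = nRT₁/P₁ = 1.760 L.
Adiabatic (γ = 1.67), T V^(γ−1) and P V^γ constant: P₂ = P₁·(T₂/T₁)^(γ/(γ−1)) = 30.08 atm; V₂ = V₁·(T₁/T₂)^(1/(γ−1)) = 0.4083 L.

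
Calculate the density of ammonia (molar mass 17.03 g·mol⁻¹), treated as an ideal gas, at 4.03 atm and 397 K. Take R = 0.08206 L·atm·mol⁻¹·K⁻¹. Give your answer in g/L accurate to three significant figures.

ρ ≈ 2.11 g/L

ρ = PM/(RT) = (4.03 × 17.03) / (0.08206 × 397.0)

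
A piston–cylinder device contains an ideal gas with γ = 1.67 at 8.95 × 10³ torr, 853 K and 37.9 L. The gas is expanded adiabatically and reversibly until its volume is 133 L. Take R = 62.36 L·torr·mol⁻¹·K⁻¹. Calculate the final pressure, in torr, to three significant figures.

Adiabatic (γ = 1.67), T V^(γ−1) and P V^γ constant: T₂ = T₁·(V₁/V₂)^(γ−1) = 367.8 K; P₂ = P₁·(V₁/V₂)^γ = 1100 torr.

P₂ ≈ 1.10e+03 torr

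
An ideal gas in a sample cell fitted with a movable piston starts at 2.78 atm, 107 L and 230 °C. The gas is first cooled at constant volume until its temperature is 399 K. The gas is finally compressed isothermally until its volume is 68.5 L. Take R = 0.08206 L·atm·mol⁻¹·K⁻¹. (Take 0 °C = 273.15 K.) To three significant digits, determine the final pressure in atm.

P₃ ≈ 3.44 atm

Convert: T₁ = 503.1 K.
Isochoric, so P/T is constant: V₂ = V₁; P₂ = P₁·(T₂/T₁) = 2.205 atm.
Isothermal, so P V is constant: T₃ = T₂; P₃ = P₂·(V₂/V₃) = 3.444 atm.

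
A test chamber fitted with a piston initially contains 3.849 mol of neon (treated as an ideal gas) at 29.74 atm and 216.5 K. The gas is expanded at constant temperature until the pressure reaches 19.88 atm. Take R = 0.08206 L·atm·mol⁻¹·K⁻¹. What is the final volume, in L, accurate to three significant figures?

V₂ ≈ 3.44 L

From PV = nRT: V₁ = nRT₁/P₁ = 2.299 L.
T constant ⇒ Boyle's law P V = const: T₂ = T₁; V₂ = V₁·(P₁/P₂) = 3.440 L.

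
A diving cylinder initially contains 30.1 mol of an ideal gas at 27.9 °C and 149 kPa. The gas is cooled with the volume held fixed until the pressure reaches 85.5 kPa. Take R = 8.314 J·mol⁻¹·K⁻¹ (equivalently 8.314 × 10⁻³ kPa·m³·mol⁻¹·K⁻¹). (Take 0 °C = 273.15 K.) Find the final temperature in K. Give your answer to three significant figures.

T₂ ≈ 173 K

Convert: T₁ = 301.0 K.
From PV = nRT: V₁ = nRT₁/P₁ = 0.5056 m³.
V constant ⇒ P ∝ T: V₂ = V₁; T₂ = T₁·(P₂/P₁) = 172.8 K.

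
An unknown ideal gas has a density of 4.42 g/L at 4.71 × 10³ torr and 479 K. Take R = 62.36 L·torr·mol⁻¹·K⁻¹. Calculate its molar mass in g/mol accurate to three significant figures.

ρ = PM/(RT) ⇒ M = ρRT/P = (4.42 × 62.36 × 479.0) / 4.71e+03

M ≈ 28.0 g/mol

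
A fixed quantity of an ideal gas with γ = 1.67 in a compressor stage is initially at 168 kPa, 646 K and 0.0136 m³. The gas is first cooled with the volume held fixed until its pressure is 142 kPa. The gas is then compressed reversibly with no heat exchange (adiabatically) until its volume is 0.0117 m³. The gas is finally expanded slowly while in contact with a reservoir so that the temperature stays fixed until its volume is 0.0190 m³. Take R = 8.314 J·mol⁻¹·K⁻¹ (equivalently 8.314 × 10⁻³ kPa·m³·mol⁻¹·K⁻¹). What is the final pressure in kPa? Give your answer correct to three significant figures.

Isochoric, so P/T is constant: V₂ = V₁; T₂ = T₁·(P₂/P₁) = 546.0 K.
Reversible adiabatic, γ = 1.67: T₃ = T₂·(V₂/V₃)^(γ−1) = 603.9 K; P₃ = P₂·(V₂/V₃)^γ = 182.6 kPa.
T constant ⇒ Boyle's law P V = const: T₄ = T₃; P₄ = P₃·(V₃/V₄) = 112.4 kPa.

P₄ ≈ 112 kPa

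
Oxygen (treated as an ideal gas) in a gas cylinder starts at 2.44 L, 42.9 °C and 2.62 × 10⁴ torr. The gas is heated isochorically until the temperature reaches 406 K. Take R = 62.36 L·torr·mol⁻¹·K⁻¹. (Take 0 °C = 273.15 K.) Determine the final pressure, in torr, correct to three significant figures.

P₂ ≈ 3.37e+04 torr

Convert: T₁ = 316.0 K.
V constant ⇒ P ∝ T: V₂ = V₁; P₂ = P₁·(T₂/T₁) = 3.366e+04 torr.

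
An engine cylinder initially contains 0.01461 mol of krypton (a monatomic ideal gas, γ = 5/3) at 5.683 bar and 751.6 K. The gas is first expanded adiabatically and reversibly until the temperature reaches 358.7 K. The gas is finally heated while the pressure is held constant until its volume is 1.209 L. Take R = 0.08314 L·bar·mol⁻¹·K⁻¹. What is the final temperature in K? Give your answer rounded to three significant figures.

T₃ ≈ 890 K

From PV = nRT: V₁ = nRT₁/P₁ = 0.1606 L.
Reversible adiabatic, γ = 5/3: P₂ = P₁·(T₂/T₁)^(γ/(γ−1)) = 0.8942 bar; V₂ = V₁·(T₁/T₂)^(1/(γ−1)) = 0.4873 L.
Isobaric, so V/T is constant: P₃ = P₂; T₃ = T₂·(V₃/V₂) = 890.0 K.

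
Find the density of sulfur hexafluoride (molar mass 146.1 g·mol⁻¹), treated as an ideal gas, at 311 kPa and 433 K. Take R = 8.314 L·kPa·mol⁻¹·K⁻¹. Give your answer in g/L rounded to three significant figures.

ρ = PM/(RT) = (311 × 146.1) / (8.314 × 433.0)

ρ ≈ 12.6 g/L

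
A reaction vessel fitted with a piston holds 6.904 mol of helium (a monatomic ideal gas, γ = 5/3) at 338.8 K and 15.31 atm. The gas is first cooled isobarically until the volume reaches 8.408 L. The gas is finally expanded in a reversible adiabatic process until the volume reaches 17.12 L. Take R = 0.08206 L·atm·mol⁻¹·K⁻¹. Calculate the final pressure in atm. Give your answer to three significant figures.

From PV = nRT: V₁ = nRT₁/P₁ = 12.54 L.
Isobaric, so V/T is constant: P₂ = P₁; T₂ = T₁·(V₂/V₁) = 227.2 K.
Adiabatic (γ = 5/3), T V^(γ−1) and P V^γ constant: T₃ = T₂·(V₂/V₃)^(γ−1) = 141.4 K; P₃ = P₂·(V₂/V₃)^γ = 4.680 atm.

P₃ ≈ 4.68 atm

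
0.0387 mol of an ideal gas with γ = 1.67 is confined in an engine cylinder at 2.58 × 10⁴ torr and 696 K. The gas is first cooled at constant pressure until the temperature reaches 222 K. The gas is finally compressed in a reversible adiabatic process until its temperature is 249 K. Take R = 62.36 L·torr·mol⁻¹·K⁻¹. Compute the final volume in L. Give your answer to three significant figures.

V₃ ≈ 0.0175 L

From PV = nRT: V₁ = nRT₁/P₁ = 0.06510 L.
P constant ⇒ V ∝ T: P₂ = P₁; V₂ = V₁·(T₂/T₁) = 0.02077 L.
Reversible adiabatic, γ = 1.67: P₃ = P₂·(T₃/T₂)^(γ/(γ−1)) = 3.435e+04 torr; V₃ = V₂·(T₂/T₃)^(1/(γ−1)) = 0.01750 L.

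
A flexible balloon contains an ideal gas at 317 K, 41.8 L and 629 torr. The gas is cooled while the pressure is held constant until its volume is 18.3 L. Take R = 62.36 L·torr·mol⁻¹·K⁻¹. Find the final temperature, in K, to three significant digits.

Isobaric, so V/T is constant: P₂ = P₁; T₂ = T₁·(V₂/V₁) = 138.8 K.

T₂ ≈ 139 K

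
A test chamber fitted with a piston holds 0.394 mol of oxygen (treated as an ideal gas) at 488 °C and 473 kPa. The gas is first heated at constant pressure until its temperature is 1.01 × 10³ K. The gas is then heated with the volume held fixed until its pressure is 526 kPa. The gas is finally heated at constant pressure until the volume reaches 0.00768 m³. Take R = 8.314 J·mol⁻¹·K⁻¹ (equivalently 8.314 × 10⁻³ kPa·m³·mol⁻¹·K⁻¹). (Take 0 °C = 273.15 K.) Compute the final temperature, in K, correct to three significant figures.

Convert: T₁ = 761.1 K.
From PV = nRT: V₁ = nRT₁/P₁ = 0.005271 m³.
Isobaric, so V/T is constant: P₂ = P₁; V₂ = V₁·(T₂/T₁) = 0.006995 m³.
V constant ⇒ P ∝ T: V₃ = V₂; T₃ = T₂·(P₃/P₂) = 1123 K.
P constant ⇒ V ∝ T: P₄ = P₃; T₄ = T₃·(V₄/V₃) = 1233 K.

T₄ ≈ 1.23e+03 K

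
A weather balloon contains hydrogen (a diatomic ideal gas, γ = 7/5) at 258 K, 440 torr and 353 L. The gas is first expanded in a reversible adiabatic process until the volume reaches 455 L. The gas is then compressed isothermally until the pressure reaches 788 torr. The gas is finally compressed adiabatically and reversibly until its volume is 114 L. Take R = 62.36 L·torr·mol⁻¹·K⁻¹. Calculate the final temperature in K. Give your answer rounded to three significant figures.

T₄ ≈ 279 K

Adiabatic (γ = 7/5), T V^(γ−1) and P V^γ constant: T₂ = T₁·(V₁/V₂)^(γ−1) = 233.1 K; P₂ = P₁·(V₁/V₂)^γ = 308.4 torr.
Isothermal, so P V is constant: T₃ = T₂; V₃ = V₂·(P₂/P₃) = 178.1 L.
Reversible adiabatic, γ = 7/5: T₄ = T₃·(V₃/V₄)^(γ−1) = 278.6 K; P₄ = P₃·(V₃/V₄)^γ = 1471 torr.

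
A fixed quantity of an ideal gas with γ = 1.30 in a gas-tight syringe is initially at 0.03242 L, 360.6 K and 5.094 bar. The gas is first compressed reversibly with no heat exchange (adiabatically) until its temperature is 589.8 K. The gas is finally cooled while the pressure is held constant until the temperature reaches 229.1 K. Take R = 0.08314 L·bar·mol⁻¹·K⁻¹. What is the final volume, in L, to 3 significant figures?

Reversible adiabatic, γ = 1.30: P₂ = P₁·(T₂/T₁)^(γ/(γ−1)) = 42.95 bar; V₂ = V₁·(T₁/T₂)^(1/(γ−1)) = 0.006289 L.
Isobaric, so V/T is constant: P₃ = P₂; V₃ = V₂·(T₃/T₂) = 0.002443 L.

V₃ ≈ 0.00244 L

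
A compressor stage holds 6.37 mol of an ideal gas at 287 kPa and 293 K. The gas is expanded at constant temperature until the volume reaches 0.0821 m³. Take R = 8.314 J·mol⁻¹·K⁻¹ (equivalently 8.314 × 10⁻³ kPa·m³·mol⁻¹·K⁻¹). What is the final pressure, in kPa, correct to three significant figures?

From PV = nRT: V₁ = nRT₁/P₁ = 0.05407 m³.
T constant ⇒ Boyle's law P V = const: T₂ = T₁; P₂ = P₁·(V₁/V₂) = 189.0 kPa.

P₂ ≈ 189 kPa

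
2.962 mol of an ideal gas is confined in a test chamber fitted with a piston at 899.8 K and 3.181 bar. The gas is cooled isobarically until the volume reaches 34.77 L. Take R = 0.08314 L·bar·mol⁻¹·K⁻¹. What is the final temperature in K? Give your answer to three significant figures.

T₂ ≈ 449 K

From PV = nRT: V₁ = nRT₁/P₁ = 69.66 L.
Isobaric, so V/T is constant: P₂ = P₁; T₂ = T₁·(V₂/V₁) = 449.1 K.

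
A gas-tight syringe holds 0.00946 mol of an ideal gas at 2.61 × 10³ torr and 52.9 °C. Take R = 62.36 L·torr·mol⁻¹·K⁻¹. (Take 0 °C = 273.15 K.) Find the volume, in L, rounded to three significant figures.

V ≈ 0.0737 L

Convert: T = 326.05 K.
PV = nRT ⇒ V = nRT/P = (0.00946 × 62.36 × 326.05) / 2.61e+03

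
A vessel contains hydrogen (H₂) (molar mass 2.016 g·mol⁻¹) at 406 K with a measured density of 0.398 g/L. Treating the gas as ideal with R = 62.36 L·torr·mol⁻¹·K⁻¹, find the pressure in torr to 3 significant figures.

P ≈ 5.00e+03 torr

ρ = PM/(RT) ⇒ P = ρRT/M = (0.398 × 62.36 × 406.0) / 2.016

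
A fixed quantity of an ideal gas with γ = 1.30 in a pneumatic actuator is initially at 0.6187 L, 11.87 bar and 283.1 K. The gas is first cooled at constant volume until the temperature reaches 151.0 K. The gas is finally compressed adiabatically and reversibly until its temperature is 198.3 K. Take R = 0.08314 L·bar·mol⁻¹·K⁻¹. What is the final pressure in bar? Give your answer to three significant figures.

P₃ ≈ 20.6 bar

V constant ⇒ P ∝ T: V₂ = V₁; P₂ = P₁·(T₂/T₁) = 6.331 bar.
Adiabatic (γ = 1.30), T V^(γ−1) and P V^γ constant: P₃ = P₂·(T₃/T₂)^(γ/(γ−1)) = 20.62 bar; V₃ = V₂·(T₂/T₃)^(1/(γ−1)) = 0.2495 L.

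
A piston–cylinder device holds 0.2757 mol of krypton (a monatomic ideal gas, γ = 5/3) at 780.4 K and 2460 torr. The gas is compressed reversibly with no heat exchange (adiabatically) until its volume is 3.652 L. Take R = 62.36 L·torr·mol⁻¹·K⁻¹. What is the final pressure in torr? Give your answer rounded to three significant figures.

P₂ ≈ 4.80e+03 torr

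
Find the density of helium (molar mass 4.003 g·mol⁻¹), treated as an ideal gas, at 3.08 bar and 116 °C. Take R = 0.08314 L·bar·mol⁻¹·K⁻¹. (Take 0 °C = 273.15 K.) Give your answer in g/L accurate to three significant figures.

ρ = PM/(RT) = (3.08 × 4.003) / (0.08314 × 389.1)

ρ ≈ 0.381 g/L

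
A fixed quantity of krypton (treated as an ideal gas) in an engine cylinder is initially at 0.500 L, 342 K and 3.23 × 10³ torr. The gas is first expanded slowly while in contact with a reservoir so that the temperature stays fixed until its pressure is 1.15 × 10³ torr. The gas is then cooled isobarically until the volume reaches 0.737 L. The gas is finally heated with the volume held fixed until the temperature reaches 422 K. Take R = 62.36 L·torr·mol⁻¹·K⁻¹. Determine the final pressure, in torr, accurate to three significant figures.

T constant ⇒ Boyle's law P V = const: T₂ = T₁; V₂ = V₁·(P₁/P₂) = 1.404 L.
P constant ⇒ V ∝ T: P₃ = P₂; T₃ = T₂·(V₃/V₂) = 179.5 K.
V constant ⇒ P ∝ T: V₄ = V₃; P₄ = P₃·(T₄/T₃) = 2704 torr.

P₄ ≈ 2.70e+03 torr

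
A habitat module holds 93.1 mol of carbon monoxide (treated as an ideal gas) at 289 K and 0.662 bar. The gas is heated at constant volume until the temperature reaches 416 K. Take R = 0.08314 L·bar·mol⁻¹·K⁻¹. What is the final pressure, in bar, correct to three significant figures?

P₂ ≈ 0.953 bar

From PV = nRT: V₁ = nRT₁/P₁ = 3379 L.
V constant ⇒ P ∝ T: V₂ = V₁; P₂ = P₁·(T₂/T₁) = 0.9529 bar.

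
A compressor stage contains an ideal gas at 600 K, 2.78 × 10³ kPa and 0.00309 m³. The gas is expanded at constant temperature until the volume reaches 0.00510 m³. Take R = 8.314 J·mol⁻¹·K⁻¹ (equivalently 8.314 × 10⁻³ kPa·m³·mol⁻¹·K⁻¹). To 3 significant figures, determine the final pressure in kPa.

P₂ ≈ 1.68e+03 kPa

T constant ⇒ Boyle's law P V = const: T₂ = T₁; P₂ = P₁·(V₁/V₂) = 1684 kPa.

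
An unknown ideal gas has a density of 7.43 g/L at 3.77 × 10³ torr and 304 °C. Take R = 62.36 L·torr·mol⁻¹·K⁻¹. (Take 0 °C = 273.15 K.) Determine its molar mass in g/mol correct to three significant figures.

ρ = PM/(RT) ⇒ M = ρRT/P = (7.43 × 62.36 × 577.1) / 3.77e+03

M ≈ 70.9 g/mol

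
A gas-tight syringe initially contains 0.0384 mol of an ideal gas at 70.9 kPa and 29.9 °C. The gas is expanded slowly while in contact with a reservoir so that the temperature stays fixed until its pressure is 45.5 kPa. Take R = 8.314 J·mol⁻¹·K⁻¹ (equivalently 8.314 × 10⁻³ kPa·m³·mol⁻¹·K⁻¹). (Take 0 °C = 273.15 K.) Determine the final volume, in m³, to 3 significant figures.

Convert: T₁ = 303.0 K.
From PV = nRT: V₁ = nRT₁/P₁ = 0.001365 m³.
Isothermal, so P V is constant: T₂ = T₁; V₂ = V₁·(P₁/P₂) = 0.002126 m³.

V₂ ≈ 0.00213 m³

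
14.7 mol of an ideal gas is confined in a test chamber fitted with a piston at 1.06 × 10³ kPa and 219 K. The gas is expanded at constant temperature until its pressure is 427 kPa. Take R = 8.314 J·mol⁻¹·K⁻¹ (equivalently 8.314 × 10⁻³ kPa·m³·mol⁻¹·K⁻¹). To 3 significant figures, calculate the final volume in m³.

V₂ ≈ 0.0627 m³

From PV = nRT: V₁ = nRT₁/P₁ = 0.02525 m³.
T constant ⇒ Boyle's law P V = const: T₂ = T₁; V₂ = V₁·(P₁/P₂) = 0.06268 m³.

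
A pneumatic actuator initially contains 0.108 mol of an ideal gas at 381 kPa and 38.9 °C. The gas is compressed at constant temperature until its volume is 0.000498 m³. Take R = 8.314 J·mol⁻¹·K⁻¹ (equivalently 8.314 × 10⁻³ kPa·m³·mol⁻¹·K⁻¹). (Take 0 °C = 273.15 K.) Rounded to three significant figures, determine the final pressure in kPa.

Convert: T₁ = 312.0 K.
From PV = nRT: V₁ = nRT₁/P₁ = 0.0007354 m³.
Isothermal, so P V is constant: T₂ = T₁; P₂ = P₁·(V₁/V₂) = 562.6 kPa.

P₂ ≈ 563 kPa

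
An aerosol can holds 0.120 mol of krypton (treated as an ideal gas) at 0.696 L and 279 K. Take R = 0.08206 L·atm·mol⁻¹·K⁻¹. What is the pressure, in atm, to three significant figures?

PV = nRT ⇒ P = nRT/V = (0.120 × 0.08206 × 279) / 0.696

P ≈ 3.95 atm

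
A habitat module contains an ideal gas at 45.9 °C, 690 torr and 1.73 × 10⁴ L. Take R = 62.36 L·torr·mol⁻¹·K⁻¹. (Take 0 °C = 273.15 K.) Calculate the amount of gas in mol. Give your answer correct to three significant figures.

n ≈ 600 mol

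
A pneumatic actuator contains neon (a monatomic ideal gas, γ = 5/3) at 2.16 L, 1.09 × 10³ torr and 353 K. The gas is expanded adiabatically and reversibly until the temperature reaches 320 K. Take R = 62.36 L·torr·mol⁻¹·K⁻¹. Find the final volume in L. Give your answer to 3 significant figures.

Adiabatic (γ = 5/3), T V^(γ−1) and P V^γ constant: P₂ = P₁·(T₂/T₁)^(γ/(γ−1)) = 852.8 torr; V₂ = V₁·(T₁/T₂)^(1/(γ−1)) = 2.503 L.

V₂ ≈ 2.50 L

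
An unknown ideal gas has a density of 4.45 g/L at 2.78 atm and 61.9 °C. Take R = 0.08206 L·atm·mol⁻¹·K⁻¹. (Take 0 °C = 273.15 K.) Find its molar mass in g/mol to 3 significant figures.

M ≈ 44.0 g/mol

ρ = PM/(RT) ⇒ M = ρRT/P = (4.45 × 0.08206 × 335.0) / 2.78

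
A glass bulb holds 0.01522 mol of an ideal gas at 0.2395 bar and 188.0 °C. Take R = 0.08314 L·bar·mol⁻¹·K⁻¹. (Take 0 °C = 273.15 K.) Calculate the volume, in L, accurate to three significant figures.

Convert: T = 461.15 K.
PV = nRT ⇒ V = nRT/P = (0.01522 × 0.08314 × 461.15) / 0.2395

V ≈ 2.44 L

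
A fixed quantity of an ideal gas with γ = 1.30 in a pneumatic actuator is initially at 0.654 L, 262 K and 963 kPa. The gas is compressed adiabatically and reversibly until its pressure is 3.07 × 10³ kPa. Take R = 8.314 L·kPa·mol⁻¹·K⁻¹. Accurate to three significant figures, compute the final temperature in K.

Reversible adiabatic, γ = 1.30: T₂ = T₁·(P₂/P₁)^((γ−1)/γ) = 342.4 K; V₂ = V₁·(P₁/P₂)^(1/γ) = 0.2681 L.

T₂ ≈ 342 K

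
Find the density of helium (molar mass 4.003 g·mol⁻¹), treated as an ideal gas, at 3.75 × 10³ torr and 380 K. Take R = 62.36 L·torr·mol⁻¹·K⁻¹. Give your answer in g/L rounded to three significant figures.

ρ ≈ 0.633 g/L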